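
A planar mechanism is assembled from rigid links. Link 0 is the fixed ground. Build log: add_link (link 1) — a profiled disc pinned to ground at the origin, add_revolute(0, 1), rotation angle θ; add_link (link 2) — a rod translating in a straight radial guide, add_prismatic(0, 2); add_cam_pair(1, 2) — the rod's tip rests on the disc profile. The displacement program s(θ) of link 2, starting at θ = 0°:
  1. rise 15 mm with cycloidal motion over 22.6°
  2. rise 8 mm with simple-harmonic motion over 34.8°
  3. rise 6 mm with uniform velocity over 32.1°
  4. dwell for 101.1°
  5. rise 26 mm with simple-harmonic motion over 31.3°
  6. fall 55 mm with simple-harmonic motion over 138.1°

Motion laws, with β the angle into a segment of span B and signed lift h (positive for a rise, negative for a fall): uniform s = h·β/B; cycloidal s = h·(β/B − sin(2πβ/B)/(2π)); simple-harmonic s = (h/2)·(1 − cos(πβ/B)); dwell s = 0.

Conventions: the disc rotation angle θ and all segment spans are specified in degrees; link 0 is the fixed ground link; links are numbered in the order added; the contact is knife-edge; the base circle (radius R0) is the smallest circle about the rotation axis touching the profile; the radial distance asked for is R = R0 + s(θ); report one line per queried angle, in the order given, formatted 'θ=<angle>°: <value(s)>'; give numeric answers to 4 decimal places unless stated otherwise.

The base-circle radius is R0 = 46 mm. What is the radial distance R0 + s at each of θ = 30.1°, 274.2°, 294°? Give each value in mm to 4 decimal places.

seg 1 [0°–22.6°] cycloidal, h=15: full span → s += 15 → s = 15.0000
seg 2 [22.6°–57.4°] simple-harmonic, h=8: θ=30.1° here. β=7.5, B=34.8. 8/2·(1 − cos(π·0.2155)) = 0.8823 → s = 15.8823
seg 2 [22.6°–57.4°] simple-harmonic, h=8: full span → s += 8 → s = 23.0000
seg 3 [57.4°–89.5°] uniform, h=6: full span → s += 6 → s = 29.0000
seg 4 [89.5°–190.6°] dwell: s stays 29.0000
seg 5 [190.6°–221.9°] simple-harmonic, h=26: full span → s += 26 → s = 55.0000
seg 6 [221.9°–360°] simple-harmonic, h=-55: θ=274.2° here. β=52.3, B=138.1. -55/2·(1 − cos(π·0.3787)) = -17.2731 → s = 37.7269
seg 6 [221.9°–360°] simple-harmonic, h=-55: θ=294° here. β=72.1, B=138.1. -55/2·(1 − cos(π·0.5221)) = -29.4065 → s = 25.5935
θ=30.1°: R = R0 + s = 46 + 15.8823 = 61.8823
θ=274.2°: R = R0 + s = 46 + 37.7269 = 83.7269
θ=294°: R = R0 + s = 46 + 25.5935 = 71.5935

θ=30.1°: 61.8823
θ=274.2°: 83.7269
θ=294°: 71.5935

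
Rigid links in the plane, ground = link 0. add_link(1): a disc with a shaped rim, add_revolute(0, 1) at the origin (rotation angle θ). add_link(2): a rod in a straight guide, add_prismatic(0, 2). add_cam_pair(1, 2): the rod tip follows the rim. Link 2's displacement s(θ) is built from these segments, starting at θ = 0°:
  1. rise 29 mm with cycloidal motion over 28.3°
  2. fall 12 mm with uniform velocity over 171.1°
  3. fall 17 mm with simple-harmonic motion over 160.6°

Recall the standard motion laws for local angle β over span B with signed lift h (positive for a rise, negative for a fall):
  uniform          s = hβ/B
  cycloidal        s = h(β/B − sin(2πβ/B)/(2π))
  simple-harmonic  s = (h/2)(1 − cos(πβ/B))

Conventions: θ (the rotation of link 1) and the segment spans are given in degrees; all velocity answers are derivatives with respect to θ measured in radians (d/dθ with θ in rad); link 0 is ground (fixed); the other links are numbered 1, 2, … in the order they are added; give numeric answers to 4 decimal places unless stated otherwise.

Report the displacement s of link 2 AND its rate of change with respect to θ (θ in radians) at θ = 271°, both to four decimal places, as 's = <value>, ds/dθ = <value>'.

segment 1 (0° to 28.3°, cycloidal, h = 29) is passed completely: s = 0.0000 + (29) = 29.0000
segment 2 (28.3° to 199.4°, uniform, h = -12) is passed completely: s = 29.0000 + (-12) = 17.0000
θ = 271° falls in segment 3 (199.4° to 360°, simple-harmonic, h = -17): β = 271 − 199.4 = 71.6°, B = 160.6°; Δs = -17/2·(1 − cos(π·0.4458)) = -7.0604; s = 17.0000 − 7.0604 = 9.9396
velocity in seg [199.4°–360°] (simple-harmonic), θ in radians: β = 71.6° = 1.2497 rad, B = 160.6° = 2.8030 rad; ds/dθ = (πh/(2B)) sin(πβ/B) = (π·(-17)/(2·2.8030)) sin(π·0.4458) = -9.389144 mm/rad

s = 9.9396, ds/dθ = -9.3891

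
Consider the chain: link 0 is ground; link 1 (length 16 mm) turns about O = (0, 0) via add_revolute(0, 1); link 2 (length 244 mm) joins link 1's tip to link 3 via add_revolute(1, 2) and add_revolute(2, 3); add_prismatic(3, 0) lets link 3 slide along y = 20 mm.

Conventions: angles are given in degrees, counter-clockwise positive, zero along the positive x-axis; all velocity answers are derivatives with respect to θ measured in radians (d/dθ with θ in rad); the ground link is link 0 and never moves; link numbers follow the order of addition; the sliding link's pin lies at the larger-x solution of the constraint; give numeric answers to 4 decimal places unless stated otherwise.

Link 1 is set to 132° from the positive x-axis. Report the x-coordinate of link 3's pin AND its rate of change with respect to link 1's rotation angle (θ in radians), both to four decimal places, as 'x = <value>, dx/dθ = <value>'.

geometry: r = 16 mm, L = 244 mm, e = 20 mm
crank pin P = (r cos θ, r sin θ) = (-10.706090, 11.890317)
h = r sin θ − e = 11.890317 − 20 = -8.109683
x = r cos θ + √(L² − h²) = -10.706090 + 243.865194 = 233.159105
dx/dθ = −r sin θ − h·r cos θ/√(L² − h²) (θ in radians; h = -8.109683) = -12.246346

x = 233.1591, dx/dθ = -12.2463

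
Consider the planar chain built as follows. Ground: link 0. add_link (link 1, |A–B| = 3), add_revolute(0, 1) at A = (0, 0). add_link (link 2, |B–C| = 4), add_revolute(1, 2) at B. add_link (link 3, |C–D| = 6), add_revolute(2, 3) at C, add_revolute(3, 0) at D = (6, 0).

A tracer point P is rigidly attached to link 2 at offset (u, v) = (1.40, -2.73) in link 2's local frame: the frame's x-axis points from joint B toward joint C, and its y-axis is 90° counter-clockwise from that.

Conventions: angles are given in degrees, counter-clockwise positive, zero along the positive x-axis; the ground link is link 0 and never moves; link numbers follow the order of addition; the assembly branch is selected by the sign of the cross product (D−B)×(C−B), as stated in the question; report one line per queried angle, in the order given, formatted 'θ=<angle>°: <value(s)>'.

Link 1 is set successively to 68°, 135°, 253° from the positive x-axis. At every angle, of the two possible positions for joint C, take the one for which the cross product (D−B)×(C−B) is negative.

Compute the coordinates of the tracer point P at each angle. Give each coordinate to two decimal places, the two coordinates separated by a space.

A=(0,0), D=(6.00,0)
θ=68°: B = A + 3.00·(cos68°, sin68°) = (1.1238, 2.7816)
θ=68°: |BD| = 5.6137
θ=68°: circle(B,4.00) ∩ circle(D,6.00): a=1.0255, h=3.8663
θ=68°:   candidates: C₊=(3.9303,5.6317) cross=21.704; C₋=(0.0989,-1.0849) cross=-21.704
θ=68°:   branch - wants cross < 0 → take C=(0.0989,-1.0849) (cross=-21.704)
θ=68°: ex = (C−B)/|BC| = (-0.2562,-0.9666); ey = (0.9666,-0.2562)
θ=68°: P = B + 1.40·ex + -2.73·ey = (-1.8738,2.1278)
θ=135°: B = A + 3.00·(cos135°, sin135°) = (-2.1213, 2.1213)
θ=135°: |BD| = 8.3938
θ=135°: circle(B,4.00) ∩ circle(D,6.00): a=3.0055, h=2.6395
θ=135°:   candidates: C₊=(1.4537,3.9155) cross=22.155; C₋=(0.1196,-1.1920) cross=-22.155
θ=135°:   branch - wants cross < 0 → take C=(0.1196,-1.1920) (cross=-22.155)
θ=135°: ex = (C−B)/|BC| = (0.5602,-0.8283); ey = (0.8283,0.5602)
θ=135°: P = B + 1.40·ex + -2.73·ey = (-3.5984,-0.5678)
θ=253°: B = A + 3.00·(cos253°, sin253°) = (-0.8771, -2.8689)
θ=253°: |BD| = 7.4515
θ=253°: circle(B,4.00) ∩ circle(D,6.00): a=2.3838, h=3.2121
θ=253°:   candidates: C₊=(0.0862,1.0134) cross=23.935; C₋=(2.5596,-4.9156) cross=-23.935
θ=253°:   branch - wants cross < 0 → take C=(2.5596,-4.9156) (cross=-23.935)
θ=253°: ex = (C−B)/|BC| = (0.8592,-0.5117); ey = (0.5117,0.8592)
θ=253°: P = B + 1.40·ex + -2.73·ey = (-1.0712,-5.9308)

θ=68°: -1.87 2.13
θ=135°: -3.60 -0.57
θ=253°: -1.07 -5.93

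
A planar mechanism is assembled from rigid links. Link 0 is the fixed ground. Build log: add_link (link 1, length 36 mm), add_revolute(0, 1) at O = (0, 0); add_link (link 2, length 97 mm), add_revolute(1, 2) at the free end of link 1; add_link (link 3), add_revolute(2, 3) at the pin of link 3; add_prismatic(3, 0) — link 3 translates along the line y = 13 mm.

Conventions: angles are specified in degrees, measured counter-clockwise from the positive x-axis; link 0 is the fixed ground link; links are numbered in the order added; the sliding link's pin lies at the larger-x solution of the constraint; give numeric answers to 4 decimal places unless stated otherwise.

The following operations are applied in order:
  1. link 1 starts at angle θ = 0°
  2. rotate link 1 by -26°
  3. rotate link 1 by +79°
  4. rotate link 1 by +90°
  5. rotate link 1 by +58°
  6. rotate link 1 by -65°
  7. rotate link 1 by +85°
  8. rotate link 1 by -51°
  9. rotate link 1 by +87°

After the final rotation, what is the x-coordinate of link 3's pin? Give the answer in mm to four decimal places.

geometry: r = 36 mm, L = 97 mm, e = 13 mm; θ starts at 0°
rotate link 1 by -26°: θ ← 0° -26° = -26°
rotate link 1 by +79°: θ ← -26° +79° = 53°
rotate link 1 by +90°: θ ← 53° +90° = 143°
rotate link 1 by +58°: θ ← 143° +58° = 201°
rotate link 1 by -65°: θ ← 201° -65° = 136°
rotate link 1 by +85°: θ ← 136° +85° = 221°
rotate link 1 by -51°: θ ← 221° -51° = 170°
rotate link 1 by +87°: θ ← 170° +87° = 257°
crank pin P = (r cos θ, r sin θ) = (-8.098238, -35.077322)
h = r sin θ − e = -35.077322 − 13 = -48.077322
x = r cos θ + √(L² − h²) = -8.098238 + 84.247083 = 76.148846

76.1488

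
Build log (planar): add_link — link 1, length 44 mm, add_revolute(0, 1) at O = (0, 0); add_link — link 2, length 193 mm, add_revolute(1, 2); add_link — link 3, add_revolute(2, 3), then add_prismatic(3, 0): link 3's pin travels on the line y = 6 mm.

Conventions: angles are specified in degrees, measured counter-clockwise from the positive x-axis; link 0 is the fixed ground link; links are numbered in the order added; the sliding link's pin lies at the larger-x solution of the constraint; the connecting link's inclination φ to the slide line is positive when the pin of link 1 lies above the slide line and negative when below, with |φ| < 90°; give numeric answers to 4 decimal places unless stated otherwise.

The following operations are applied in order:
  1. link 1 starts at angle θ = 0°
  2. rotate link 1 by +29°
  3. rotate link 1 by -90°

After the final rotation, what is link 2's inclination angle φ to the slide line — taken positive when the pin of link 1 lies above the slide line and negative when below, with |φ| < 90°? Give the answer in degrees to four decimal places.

geometry: r = 44 mm, L = 193 mm, e = 6 mm; θ starts at 0°
rotate link 1 by +29°: θ ← 0° +29° = 29°
rotate link 1 by -90°: θ ← 29° -90° = -61°
h = r sin θ − e = -38.483267 − 6 = -44.483267
sin φ = h / L = -44.483267 / 193 = -0.23048325
φ = arcsin(-0.23048325) = -13.325524°

-13.3255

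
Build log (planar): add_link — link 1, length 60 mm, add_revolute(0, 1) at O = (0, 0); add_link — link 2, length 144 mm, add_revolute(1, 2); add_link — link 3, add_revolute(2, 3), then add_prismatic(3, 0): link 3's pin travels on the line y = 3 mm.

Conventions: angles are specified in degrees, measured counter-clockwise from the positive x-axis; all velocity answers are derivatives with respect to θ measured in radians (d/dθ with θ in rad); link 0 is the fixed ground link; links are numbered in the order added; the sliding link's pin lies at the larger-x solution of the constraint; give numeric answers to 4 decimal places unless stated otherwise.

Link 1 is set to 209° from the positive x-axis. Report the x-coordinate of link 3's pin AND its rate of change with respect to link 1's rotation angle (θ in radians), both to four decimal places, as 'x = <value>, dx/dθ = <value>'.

geometry: r = 60 mm, L = 144 mm, e = 3 mm
crank pin P = (r cos θ, r sin θ) = (-52.477182, -29.088577)
h = r sin θ − e = -29.088577 − 3 = -32.088577
x = r cos θ + √(L² − h²) = -52.477182 + 140.379212 = 87.902030
dx/dθ = −r sin θ − h·r cos θ/√(L² − h²) (θ in radians; h = -32.088577) = 17.093082

x = 87.9020, dx/dθ = 17.0931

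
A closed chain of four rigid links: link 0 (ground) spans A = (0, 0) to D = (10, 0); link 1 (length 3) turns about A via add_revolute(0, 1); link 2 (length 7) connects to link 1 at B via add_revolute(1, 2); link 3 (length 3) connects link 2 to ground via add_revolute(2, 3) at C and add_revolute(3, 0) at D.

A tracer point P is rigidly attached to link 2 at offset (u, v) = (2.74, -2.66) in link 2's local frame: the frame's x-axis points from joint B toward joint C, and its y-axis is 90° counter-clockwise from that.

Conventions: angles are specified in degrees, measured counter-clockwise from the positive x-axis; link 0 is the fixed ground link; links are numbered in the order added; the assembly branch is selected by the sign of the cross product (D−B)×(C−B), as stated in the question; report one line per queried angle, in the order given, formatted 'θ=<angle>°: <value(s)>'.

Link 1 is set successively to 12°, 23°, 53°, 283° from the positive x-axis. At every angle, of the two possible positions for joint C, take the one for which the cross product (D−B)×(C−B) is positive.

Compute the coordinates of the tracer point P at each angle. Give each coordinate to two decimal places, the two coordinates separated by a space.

A=(0,0), D=(10.00,0)
θ=12°: B = A + 3.00·(cos12°, sin12°) = (2.9344, 0.6237)
θ=12°: |BD| = 7.0930
θ=12°: circle(B,7.00) ∩ circle(D,3.00): a=6.3662, h=2.9106
θ=12°:   candidates: C₊=(9.5319,2.9633) cross=20.645; C₋=(9.0200,-2.8354) cross=-20.645
θ=12°:   branch + wants cross > 0 → take C=(9.5319,2.9633) (cross=20.645)
θ=12°: ex = (C−B)/|BC| = (0.9425,0.3342); ey = (-0.3342,0.9425)
θ=12°: P = B + 2.74·ex + -2.66·ey = (6.4059,-0.9675)
θ=23°: B = A + 3.00·(cos23°, sin23°) = (2.7615, 1.1722)
θ=23°: |BD| = 7.3328
θ=23°: circle(B,7.00) ∩ circle(D,3.00): a=6.3939, h=2.8493
θ=23°:   candidates: C₊=(9.5286,2.9627) cross=20.893; C₋=(8.6177,-2.6626) cross=-20.893
θ=23°:   branch + wants cross > 0 → take C=(9.5286,2.9627) (cross=20.893)
θ=23°: ex = (C−B)/|BC| = (0.9667,0.2558); ey = (-0.2558,0.9667)
θ=23°: P = B + 2.74·ex + -2.66·ey = (6.0908,-0.6984)
θ=53°: B = A + 3.00·(cos53°, sin53°) = (1.8054, 2.3959)
θ=53°: |BD| = 8.5376
θ=53°: circle(B,7.00) ∩ circle(D,3.00): a=6.6114, h=2.2999
θ=53°:   candidates: C₊=(8.7966,2.7481) cross=19.636; C₋=(7.5057,-1.6669) cross=-19.636
θ=53°:   branch + wants cross > 0 → take C=(8.7966,2.7481) (cross=19.636)
θ=53°: ex = (C−B)/|BC| = (0.9987,0.0503); ey = (-0.0503,0.9987)
θ=53°: P = B + 2.74·ex + -2.66·ey = (4.6758,-0.1229)
θ=283°: B = A + 3.00·(cos283°, sin283°) = (0.6749, -2.9231)
θ=283°: |BD| = 9.7726
θ=283°: circle(B,7.00) ∩ circle(D,3.00): a=6.9328, h=0.9674
θ=283°:   candidates: C₊=(7.0009,0.0737) cross=9.454; C₋=(7.5796,-1.7725) cross=-9.454
θ=283°:   branch + wants cross > 0 → take C=(7.0009,0.0737) (cross=9.454)
θ=283°: ex = (C−B)/|BC| = (0.9037,0.4281); ey = (-0.4281,0.9037)
θ=283°: P = B + 2.74·ex + -2.66·ey = (4.2899,-4.1540)

θ=12°: 6.41 -0.97
θ=23°: 6.09 -0.70
θ=53°: 4.68 -0.12
θ=283°: 4.29 -4.15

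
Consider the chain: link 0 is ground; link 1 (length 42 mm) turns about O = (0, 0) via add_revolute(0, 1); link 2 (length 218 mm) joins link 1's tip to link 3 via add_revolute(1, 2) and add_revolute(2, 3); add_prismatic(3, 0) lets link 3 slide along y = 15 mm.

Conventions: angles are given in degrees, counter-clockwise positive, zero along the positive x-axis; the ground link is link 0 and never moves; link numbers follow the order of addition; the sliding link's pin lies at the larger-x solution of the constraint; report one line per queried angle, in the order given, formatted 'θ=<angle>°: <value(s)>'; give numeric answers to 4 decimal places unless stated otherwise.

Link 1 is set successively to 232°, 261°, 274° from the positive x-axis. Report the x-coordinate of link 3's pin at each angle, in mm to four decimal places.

geometry: r = 42 mm, L = 218 mm, e = 15 mm
θ=232°: crank pin P = (r cos θ, r sin θ) = (-25.857782, -33.096452)
θ=232°: h = r sin θ − e = -33.096452 − 15 = -48.096452
θ=232°: x = r cos θ + √(L² − h²) = -25.857782 + 212.628153 = 186.770371
θ=261°: crank pin P = (r cos θ, r sin θ) = (-6.570248, -41.482910)
θ=261°: h = r sin θ − e = -41.482910 − 15 = -56.482910
θ=261°: x = r cos θ + √(L² − h²) = -6.570248 + 210.555648 = 203.985400
θ=274°: crank pin P = (r cos θ, r sin θ) = (2.929772, -41.897690)
θ=274°: h = r sin θ − e = -41.897690 − 15 = -56.897690
θ=274°: x = r cos θ + √(L² − h²) = 2.929772 + 210.443942 = 213.373714

θ=232°: 186.7704
θ=261°: 203.9854
θ=274°: 213.3737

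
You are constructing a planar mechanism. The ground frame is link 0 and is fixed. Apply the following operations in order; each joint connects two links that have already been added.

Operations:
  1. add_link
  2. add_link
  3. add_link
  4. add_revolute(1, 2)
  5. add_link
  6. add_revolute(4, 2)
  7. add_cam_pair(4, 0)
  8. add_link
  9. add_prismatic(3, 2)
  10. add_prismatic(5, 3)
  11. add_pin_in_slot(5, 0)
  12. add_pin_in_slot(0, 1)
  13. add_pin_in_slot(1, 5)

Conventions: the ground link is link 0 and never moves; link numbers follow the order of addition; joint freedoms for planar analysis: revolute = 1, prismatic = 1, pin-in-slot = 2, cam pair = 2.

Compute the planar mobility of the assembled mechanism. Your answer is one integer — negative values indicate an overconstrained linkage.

link 0 = ground. State L|J1|J2 = 1|0|0
+link1  2|0|0
+link2  3|0|0
+link3  4|0|0
R(1,2) f=1→J1  4|1|0
+link4  5|1|0
R(4,2) f=1→J1  5|2|0
C(4,0) f=2→J2  5|2|1
+link5  6|2|1
P(3,2) f=1→J1  6|3|1
P(5,3) f=1→J1  6|4|1
PS(5,0) f=2→J2  6|4|2
PS(0,1) f=2→J2  6|4|3
PS(1,5) f=2→J2  6|4|4
M = 3(6−1)−2·4−4 = 15−8−4 = 3

M = 3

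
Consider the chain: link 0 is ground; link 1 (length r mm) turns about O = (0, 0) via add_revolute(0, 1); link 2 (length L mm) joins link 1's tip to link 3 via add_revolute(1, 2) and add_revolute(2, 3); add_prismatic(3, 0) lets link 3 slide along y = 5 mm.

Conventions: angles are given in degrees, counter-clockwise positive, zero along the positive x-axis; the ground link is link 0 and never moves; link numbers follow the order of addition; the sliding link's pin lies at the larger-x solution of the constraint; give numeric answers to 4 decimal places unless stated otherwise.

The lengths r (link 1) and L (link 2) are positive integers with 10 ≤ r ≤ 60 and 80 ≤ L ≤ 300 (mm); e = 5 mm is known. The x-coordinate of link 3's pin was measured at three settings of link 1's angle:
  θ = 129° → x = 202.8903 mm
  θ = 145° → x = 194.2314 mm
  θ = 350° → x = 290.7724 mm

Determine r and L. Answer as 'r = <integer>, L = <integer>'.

constraint per measurement: (x − r cos θ)² + (r sin θ − e)² = L²
subtracting the θ₁ and θ₂ equations cancels the r² and L² terms:
r = (x₁² − x₂²) / (2[(x₁cos θ₁ + e sin θ₁) − (x₂cos θ₂ + e sin θ₂)]) = 53.0001 → r = 53
L² = (x₁ − r cos θ₁)² + (r sin θ₁ − e)² = 57120.9848 → L = 239.0000 → L = 239
check at θ₃=350°: x = 290.7724 (printed 290.7724) ✓

r = 53, L = 239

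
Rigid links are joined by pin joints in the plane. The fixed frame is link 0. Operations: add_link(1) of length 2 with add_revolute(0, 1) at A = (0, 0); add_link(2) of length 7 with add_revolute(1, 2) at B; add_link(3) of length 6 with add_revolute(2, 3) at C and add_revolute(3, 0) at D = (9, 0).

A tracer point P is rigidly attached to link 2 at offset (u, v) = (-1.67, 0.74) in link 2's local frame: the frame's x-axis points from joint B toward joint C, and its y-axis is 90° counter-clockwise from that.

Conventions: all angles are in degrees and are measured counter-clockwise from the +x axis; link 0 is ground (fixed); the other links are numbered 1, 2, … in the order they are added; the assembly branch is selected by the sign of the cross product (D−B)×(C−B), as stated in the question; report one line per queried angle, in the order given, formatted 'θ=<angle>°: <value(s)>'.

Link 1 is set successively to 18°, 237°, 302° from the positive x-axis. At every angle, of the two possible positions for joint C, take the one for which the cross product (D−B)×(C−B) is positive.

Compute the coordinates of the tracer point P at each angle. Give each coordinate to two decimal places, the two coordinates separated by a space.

A=(0,0), D=(9.00,0)
θ=18°: B = A + 2.00·(cos18°, sin18°) = (1.9021, 0.6180)
θ=18°: |BD| = 7.1247
θ=18°: circle(B,7.00) ∩ circle(D,6.00): a=4.4747, h=5.3830
θ=18°:   candidates: C₊=(6.8269,5.5926) cross=38.353; C₋=(5.8930,-5.1329) cross=-38.353
θ=18°:   branch + wants cross > 0 → take C=(6.8269,5.5926) (cross=38.353)
θ=18°: ex = (C−B)/|BC| = (0.7035,0.7107); ey = (-0.7107,0.7035)
θ=18°: P = B + -1.67·ex + 0.74·ey = (0.2013,-0.0481)
θ=237°: B = A + 2.00·(cos237°, sin237°) = (-1.0893, -1.6773)
θ=237°: |BD| = 10.2278
θ=237°: circle(B,7.00) ∩ circle(D,6.00): a=5.7494, h=3.9930
θ=237°:   candidates: C₊=(3.9274,3.2045) cross=40.840; C₋=(5.2371,-4.6734) cross=-40.840
θ=237°:   branch + wants cross > 0 → take C=(3.9274,3.2045) (cross=40.840)
θ=237°: ex = (C−B)/|BC| = (0.7167,0.6974); ey = (-0.6974,0.7167)
θ=237°: P = B + -1.67·ex + 0.74·ey = (-2.8022,-2.3117)
θ=302°: B = A + 2.00·(cos302°, sin302°) = (1.0598, -1.6961)
θ=302°: |BD| = 8.1193
θ=302°: circle(B,7.00) ∩ circle(D,6.00): a=4.8602, h=5.0377
θ=302°:   candidates: C₊=(4.7605,4.2457) cross=40.903; C₋=(6.8652,-5.6074) cross=-40.903
θ=302°:   branch + wants cross > 0 → take C=(4.7605,4.2457) (cross=40.903)
θ=302°: ex = (C−B)/|BC| = (0.5287,0.8488); ey = (-0.8488,0.5287)
θ=302°: P = B + -1.67·ex + 0.74·ey = (-0.4512,-2.7224)

θ=18°: 0.20 -0.05
θ=237°: -2.80 -2.31
θ=302°: -0.45 -2.72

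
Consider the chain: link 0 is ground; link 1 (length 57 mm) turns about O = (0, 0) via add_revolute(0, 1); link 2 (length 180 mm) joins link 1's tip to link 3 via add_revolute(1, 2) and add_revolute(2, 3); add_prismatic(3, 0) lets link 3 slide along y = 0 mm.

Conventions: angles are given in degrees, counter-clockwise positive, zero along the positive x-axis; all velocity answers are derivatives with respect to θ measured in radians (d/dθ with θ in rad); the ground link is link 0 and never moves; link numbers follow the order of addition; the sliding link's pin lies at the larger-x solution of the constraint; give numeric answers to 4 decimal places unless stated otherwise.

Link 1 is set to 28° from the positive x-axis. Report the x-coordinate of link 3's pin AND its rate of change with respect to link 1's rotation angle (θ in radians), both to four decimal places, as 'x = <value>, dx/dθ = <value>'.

geometry: r = 57 mm, L = 180 mm, e = 0 mm
crank pin P = (r cos θ, r sin θ) = (50.328013, 26.759879)
h = r sin θ − e = 26.759879 − 0 = 26.759879
x = r cos θ + √(L² − h²) = 50.328013 + 177.999744 = 228.327757
dx/dθ = −r sin θ − h·r cos θ/√(L² − h²) (θ in radians; h = 26.759879) = -34.326022

x = 228.3278, dx/dθ = -34.3260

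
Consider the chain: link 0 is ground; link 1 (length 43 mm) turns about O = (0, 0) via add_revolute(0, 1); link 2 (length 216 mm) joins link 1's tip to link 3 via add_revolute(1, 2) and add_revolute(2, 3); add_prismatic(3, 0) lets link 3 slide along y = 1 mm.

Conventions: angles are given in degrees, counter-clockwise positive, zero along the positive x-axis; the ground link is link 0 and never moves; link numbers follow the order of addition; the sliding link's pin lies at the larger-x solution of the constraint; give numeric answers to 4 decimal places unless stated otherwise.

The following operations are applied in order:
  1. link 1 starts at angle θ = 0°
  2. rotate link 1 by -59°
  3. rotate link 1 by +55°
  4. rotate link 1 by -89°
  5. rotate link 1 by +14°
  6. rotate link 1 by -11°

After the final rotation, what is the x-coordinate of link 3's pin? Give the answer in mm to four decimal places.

geometry: r = 43 mm, L = 216 mm, e = 1 mm; θ starts at 0°
rotate link 1 by -59°: θ ← 0° -59° = -59°
rotate link 1 by +55°: θ ← -59° +55° = -4°
rotate link 1 by -89°: θ ← -4° -89° = -93°
rotate link 1 by +14°: θ ← -93° +14° = -79°
rotate link 1 by -11°: θ ← -79° -11° = -90°
crank pin P = (r cos θ, r sin θ) = (0.000000, -43.000000)
h = r sin θ − e = -43.000000 − 1 = -44.000000
x = r cos θ + √(L² − h²) = 0.000000 + 211.471038 = 211.471038

211.4710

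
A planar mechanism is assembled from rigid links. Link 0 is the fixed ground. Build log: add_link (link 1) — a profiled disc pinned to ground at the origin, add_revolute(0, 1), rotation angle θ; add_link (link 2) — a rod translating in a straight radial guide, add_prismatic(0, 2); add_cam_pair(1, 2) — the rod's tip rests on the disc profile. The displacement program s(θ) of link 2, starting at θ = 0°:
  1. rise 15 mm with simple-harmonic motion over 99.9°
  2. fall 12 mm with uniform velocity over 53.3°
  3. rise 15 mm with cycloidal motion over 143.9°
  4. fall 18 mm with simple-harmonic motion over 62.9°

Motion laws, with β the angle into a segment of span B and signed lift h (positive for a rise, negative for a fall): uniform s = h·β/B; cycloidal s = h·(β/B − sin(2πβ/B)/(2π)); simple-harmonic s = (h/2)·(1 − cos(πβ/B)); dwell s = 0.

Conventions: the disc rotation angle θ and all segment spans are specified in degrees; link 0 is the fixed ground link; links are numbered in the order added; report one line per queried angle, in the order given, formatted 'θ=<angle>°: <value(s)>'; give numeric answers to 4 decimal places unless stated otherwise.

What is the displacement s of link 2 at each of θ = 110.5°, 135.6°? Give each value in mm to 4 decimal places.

seg 1 [0°–99.9°] simple-harmonic, h=15: full span → s += 15 → s = 15.0000
seg 2 [99.9°–153.2°] uniform, h=-12: θ=110.5° here. β=10.6, B=53.3. -12·10.6/53.3 = -2.3865 → s = 12.6135
seg 2 [99.9°–153.2°] uniform, h=-12: θ=135.6° here. β=35.7, B=53.3. -12·35.7/53.3 = -8.0375 → s = 6.9625

θ=110.5°: 12.6135
θ=135.6°: 6.9625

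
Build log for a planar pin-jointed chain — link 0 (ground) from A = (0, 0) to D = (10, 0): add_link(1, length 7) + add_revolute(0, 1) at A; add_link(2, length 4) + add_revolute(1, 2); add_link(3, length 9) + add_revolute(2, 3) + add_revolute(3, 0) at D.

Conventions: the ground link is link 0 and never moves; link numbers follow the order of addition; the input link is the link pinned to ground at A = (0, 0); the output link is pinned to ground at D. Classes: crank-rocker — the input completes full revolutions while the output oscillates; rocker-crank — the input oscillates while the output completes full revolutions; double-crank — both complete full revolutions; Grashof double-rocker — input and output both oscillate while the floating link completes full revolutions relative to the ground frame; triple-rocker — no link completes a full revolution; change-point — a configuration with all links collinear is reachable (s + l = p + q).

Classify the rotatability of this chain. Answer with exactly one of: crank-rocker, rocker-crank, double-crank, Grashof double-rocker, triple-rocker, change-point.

lengths: ground=10, input=7, coupler=4, output=9
sorted: s=4 (shortest), l=10 (longest), p+q=16
s + l = 14 vs p + q = 16
s + l < p + q (Grashof) with shortest = coupler link → Grashof double-rocker

Grashof double-rocker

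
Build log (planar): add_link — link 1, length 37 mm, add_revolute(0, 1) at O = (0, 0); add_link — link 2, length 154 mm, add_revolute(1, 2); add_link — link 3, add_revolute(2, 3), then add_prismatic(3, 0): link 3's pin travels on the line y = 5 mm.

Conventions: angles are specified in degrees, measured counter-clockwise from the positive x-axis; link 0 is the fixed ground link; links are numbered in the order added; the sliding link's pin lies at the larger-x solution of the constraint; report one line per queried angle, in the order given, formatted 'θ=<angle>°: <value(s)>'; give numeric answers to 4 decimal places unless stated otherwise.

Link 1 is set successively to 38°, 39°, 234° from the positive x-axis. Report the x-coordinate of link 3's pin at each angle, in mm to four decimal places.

geometry: r = 37 mm, L = 154 mm, e = 5 mm
θ=38°: crank pin P = (r cos θ, r sin θ) = (29.156398, 22.779475)
θ=38°: h = r sin θ − e = 22.779475 − 5 = 17.779475
θ=38°: x = r cos θ + √(L² − h²) = 29.156398 + 152.970227 = 182.126625
θ=39°: crank pin P = (r cos θ, r sin θ) = (28.754401, 23.284854)
θ=39°: h = r sin θ − e = 23.284854 − 5 = 18.284854
θ=39°: x = r cos θ + √(L² − h²) = 28.754401 + 152.910641 = 181.665041
θ=234°: crank pin P = (r cos θ, r sin θ) = (-21.748054, -29.933629)
θ=234°: h = r sin θ − e = -29.933629 − 5 = -34.933629
θ=234°: x = r cos θ + √(L² − h²) = -21.748054 + 149.985471 = 128.237417

θ=38°: 182.1266
θ=39°: 181.6650
θ=234°: 128.2374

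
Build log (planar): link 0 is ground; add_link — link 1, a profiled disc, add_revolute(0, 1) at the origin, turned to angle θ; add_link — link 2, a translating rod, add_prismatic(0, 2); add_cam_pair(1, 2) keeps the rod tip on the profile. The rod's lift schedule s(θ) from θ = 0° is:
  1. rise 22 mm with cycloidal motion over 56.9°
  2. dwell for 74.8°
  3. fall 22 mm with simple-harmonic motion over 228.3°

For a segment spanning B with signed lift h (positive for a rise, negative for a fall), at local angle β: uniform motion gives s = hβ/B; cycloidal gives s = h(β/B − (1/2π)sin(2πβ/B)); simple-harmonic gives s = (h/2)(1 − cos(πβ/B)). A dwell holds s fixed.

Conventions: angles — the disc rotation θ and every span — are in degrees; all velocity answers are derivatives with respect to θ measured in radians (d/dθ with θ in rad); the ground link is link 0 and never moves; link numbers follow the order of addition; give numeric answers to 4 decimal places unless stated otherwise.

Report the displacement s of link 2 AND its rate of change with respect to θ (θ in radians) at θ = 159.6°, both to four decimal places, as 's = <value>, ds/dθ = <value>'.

seg 1 [0°–56.9°] cycloidal, h=22: full span → s += 22 → s = 22.0000
seg 2 [56.9°–131.7°] dwell: s stays 22.0000
seg 3 [131.7°–360°] simple-harmonic, h=-22: θ=159.6° here. β=27.9, B=228.3. -22/2·(1 − cos(π·0.1222)) = -0.8008 → s = 21.1992
velocity in seg [131.7°–360°] (simple-harmonic), θ in radians: β = 27.9° = 0.4869 rad, B = 228.3° = 3.9846 rad; ds/dθ = (πh/(2B)) sin(πβ/B) = (π·(-22)/(2·3.9846)) sin(π·0.1222) = -3.248519 mm/rad

s = 21.1992, ds/dθ = -3.2485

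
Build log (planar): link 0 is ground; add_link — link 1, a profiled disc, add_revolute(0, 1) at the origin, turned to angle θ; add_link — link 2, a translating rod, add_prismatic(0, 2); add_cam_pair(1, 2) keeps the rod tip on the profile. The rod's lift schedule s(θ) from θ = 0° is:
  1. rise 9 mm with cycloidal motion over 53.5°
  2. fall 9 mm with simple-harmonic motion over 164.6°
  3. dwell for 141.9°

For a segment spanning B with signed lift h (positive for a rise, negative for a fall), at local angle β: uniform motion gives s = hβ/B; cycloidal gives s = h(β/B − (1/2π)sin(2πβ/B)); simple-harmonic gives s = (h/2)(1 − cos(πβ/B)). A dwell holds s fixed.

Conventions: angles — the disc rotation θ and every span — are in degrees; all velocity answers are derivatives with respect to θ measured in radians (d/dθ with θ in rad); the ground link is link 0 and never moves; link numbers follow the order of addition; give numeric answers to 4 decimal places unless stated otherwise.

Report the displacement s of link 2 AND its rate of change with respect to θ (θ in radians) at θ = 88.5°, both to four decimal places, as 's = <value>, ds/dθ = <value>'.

seg 1 [0°–53.5°] cycloidal, h=9: full span → s += 9 → s = 9.0000
seg 2 [53.5°–218.1°] simple-harmonic, h=-9: θ=88.5° here. β=35, B=164.6. -9/2·(1 − cos(π·0.2126)) = -0.9673 → s = 8.0327
velocity in seg [53.5°–218.1°] (simple-harmonic), θ in radians: β = 35° = 0.6109 rad, B = 164.6° = 2.8728 rad; ds/dθ = (πh/(2B)) sin(πβ/B) = (π·(-9)/(2·2.8728)) sin(π·0.2126) = -3.048233 mm/rad

s = 8.0327, ds/dθ = -3.0482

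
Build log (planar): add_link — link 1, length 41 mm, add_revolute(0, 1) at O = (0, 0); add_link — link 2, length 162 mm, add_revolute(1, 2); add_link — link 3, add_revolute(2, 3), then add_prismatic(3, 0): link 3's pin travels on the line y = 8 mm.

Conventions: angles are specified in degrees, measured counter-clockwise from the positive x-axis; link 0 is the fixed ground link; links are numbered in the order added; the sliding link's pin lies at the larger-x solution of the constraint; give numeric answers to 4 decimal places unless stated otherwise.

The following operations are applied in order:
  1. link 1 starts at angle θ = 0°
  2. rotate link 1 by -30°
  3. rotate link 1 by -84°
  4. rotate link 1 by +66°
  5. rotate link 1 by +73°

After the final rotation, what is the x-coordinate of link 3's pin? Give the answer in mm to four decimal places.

geometry: r = 41 mm, L = 162 mm, e = 8 mm; θ starts at 0°
rotate link 1 by -30°: θ ← 0° -30° = -30°
rotate link 1 by -84°: θ ← -30° -84° = -114°
rotate link 1 by +66°: θ ← -114° +66° = -48°
rotate link 1 by +73°: θ ← -48° +73° = 25°
crank pin P = (r cos θ, r sin θ) = (37.158619, 17.327349)
h = r sin θ − e = 17.327349 − 8 = 9.327349
x = r cos θ + √(L² − h²) = 37.158619 + 161.731260 = 198.889880

198.8899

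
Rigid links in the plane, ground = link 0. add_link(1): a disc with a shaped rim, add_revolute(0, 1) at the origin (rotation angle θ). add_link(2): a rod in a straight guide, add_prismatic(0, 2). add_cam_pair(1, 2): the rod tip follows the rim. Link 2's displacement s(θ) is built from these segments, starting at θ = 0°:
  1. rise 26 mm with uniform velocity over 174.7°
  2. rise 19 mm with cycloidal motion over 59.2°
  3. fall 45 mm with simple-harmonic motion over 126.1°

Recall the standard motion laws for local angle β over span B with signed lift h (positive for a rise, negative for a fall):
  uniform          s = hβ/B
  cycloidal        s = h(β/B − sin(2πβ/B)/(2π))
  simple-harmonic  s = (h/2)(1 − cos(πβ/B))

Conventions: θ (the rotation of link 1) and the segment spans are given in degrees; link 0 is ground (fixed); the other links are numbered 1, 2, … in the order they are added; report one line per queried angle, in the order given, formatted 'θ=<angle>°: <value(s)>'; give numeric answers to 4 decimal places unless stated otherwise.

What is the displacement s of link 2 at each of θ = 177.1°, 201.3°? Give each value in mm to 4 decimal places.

segment 1 (0° to 174.7°, uniform, h = 26) is passed completely: s = 0.0000 + (26) = 26.0000
θ = 177.1° falls in segment 2 (174.7° to 233.9°, cycloidal, h = 19): β = 177.1 − 174.7 = 2.4°, B = 59.2°; Δs = 19·(0.0405 − sin(2π·0.0405)/(2π)) = 0.0083; s = 26.0000 + 0.0083 = 26.0083
θ = 201.3° falls in segment 2 (174.7° to 233.9°, cycloidal, h = 19): β = 201.3 − 174.7 = 26.6°, B = 59.2°; Δs = 19·(0.4493 − sin(2π·0.4493)/(2π)) = 7.5905; s = 26.0000 + 7.5905 = 33.5905

θ=177.1°: 26.0083
θ=201.3°: 33.5905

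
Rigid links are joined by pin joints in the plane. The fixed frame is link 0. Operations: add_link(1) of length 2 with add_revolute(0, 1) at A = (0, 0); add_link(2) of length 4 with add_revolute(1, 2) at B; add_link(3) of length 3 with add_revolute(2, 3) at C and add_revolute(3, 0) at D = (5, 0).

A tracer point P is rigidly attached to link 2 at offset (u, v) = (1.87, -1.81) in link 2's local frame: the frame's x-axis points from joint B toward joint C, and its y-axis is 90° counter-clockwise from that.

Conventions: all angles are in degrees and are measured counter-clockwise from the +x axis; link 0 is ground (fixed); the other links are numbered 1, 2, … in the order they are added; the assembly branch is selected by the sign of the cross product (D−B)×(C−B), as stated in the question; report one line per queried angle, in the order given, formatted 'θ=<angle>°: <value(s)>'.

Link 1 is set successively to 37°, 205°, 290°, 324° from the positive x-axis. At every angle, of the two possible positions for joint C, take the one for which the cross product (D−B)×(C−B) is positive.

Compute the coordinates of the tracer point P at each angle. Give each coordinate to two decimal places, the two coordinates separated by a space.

A=(0,0), D=(5.00,0)
θ=37°: B = A + 2.00·(cos37°, sin37°) = (1.5973, 1.2036)
θ=37°: |BD| = 3.6093
θ=37°: circle(B,4.00) ∩ circle(D,3.00): a=2.7744, h=2.8815
θ=37°:   candidates: C₊=(5.1737,2.9950) cross=10.400; C₋=(3.2519,-2.4381) cross=-10.400
θ=37°:   branch + wants cross > 0 → take C=(5.1737,2.9950) (cross=10.400)
θ=37°: ex = (C−B)/|BC| = (0.8941,0.4478); ey = (-0.4478,0.8941)
θ=37°: P = B + 1.87·ex + -1.81·ey = (4.0798,0.4227)
θ=205°: B = A + 2.00·(cos205°, sin205°) = (-1.8126, -0.8452)
θ=205°: |BD| = 6.8648
θ=205°: circle(B,4.00) ∩ circle(D,3.00): a=3.9423, h=0.6771
θ=205°:   candidates: C₊=(2.0163,0.3121) cross=4.648; C₋=(2.1830,-1.0318) cross=-4.648
θ=205°:   branch + wants cross > 0 → take C=(2.0163,0.3121) (cross=4.648)
θ=205°: ex = (C−B)/|BC| = (0.9572,0.2893); ey = (-0.2893,0.9572)
θ=205°: P = B + 1.87·ex + -1.81·ey = (0.5011,-2.0367)
θ=290°: B = A + 2.00·(cos290°, sin290°) = (0.6840, -1.8794)
θ=290°: |BD| = 4.7074
θ=290°: circle(B,4.00) ∩ circle(D,3.00): a=3.0972, h=2.5313
θ=290°:   candidates: C₊=(2.5131,1.6779) cross=11.916; C₋=(4.5343,-2.9636) cross=-11.916
θ=290°:   branch + wants cross > 0 → take C=(2.5131,1.6779) (cross=11.916)
θ=290°: ex = (C−B)/|BC| = (0.4573,0.8893); ey = (-0.8893,0.4573)
θ=290°: P = B + 1.87·ex + -1.81·ey = (3.1488,-1.0440)
θ=324°: B = A + 2.00·(cos324°, sin324°) = (1.6180, -1.1756)
θ=324°: |BD| = 3.5805
θ=324°: circle(B,4.00) ∩ circle(D,3.00): a=2.7678, h=2.8878
θ=324°:   candidates: C₊=(3.2842,2.4609) cross=10.340; C₋=(5.1805,-2.9946) cross=-10.340
θ=324°:   branch + wants cross > 0 → take C=(3.2842,2.4609) (cross=10.340)
θ=324°: ex = (C−B)/|BC| = (0.4165,0.9091); ey = (-0.9091,0.4165)
θ=324°: P = B + 1.87·ex + -1.81·ey = (4.0425,-0.2295)

θ=37°: 4.08 0.42
θ=205°: 0.50 -2.04
θ=290°: 3.15 -1.04
θ=324°: 4.04 -0.23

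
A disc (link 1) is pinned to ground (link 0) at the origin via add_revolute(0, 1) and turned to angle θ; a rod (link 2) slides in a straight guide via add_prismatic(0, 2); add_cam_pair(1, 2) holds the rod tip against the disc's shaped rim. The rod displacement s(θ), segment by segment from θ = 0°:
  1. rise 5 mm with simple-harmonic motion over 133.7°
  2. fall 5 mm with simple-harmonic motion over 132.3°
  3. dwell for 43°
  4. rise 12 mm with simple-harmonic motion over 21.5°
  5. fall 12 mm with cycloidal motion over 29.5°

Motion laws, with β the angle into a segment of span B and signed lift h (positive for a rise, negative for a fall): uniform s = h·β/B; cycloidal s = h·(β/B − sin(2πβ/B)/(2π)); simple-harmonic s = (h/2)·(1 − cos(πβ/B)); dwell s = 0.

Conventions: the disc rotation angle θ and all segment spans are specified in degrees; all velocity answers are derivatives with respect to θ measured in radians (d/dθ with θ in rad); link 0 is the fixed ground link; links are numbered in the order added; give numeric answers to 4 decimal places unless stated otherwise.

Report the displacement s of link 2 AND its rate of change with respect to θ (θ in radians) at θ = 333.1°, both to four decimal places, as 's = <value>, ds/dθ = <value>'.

segment 1 (0° to 133.7°, simple-harmonic, h = 5) is passed completely: s = 0.0000 + (5) = 5.0000
segment 2 (133.7° to 266°, simple-harmonic, h = -5) is passed completely: s = 5.0000 + (-5) = 0.0000
segment 3 (266° to 309°, dwell): s unchanged at 0.0000
segment 4 (309° to 330.5°, simple-harmonic, h = 12) is passed completely: s = 0.0000 + (12) = 12.0000
θ = 333.1° falls in segment 5 (330.5° to 360°, cycloidal, h = -12): β = 333.1 − 330.5 = 2.6°, B = 29.5°; Δs = -12·(0.0881 − sin(2π·0.0881)/(2π)) = -0.0532; s = 12.0000 − 0.0532 = 11.9468
velocity in seg [330.5°–360°] (cycloidal), θ in radians: β = 2.6° = 0.0454 rad, B = 29.5° = 0.5149 rad; ds/dθ = (h/B)(1 − cos(2πβ/B)) = ((-12)/0.5149)(1 − cos(2π·0.0881)) = -3.483271 mm/rad

s = 11.9468, ds/dθ = -3.4833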